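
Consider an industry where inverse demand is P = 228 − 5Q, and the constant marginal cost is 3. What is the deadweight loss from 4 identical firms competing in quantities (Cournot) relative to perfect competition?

DWL = 202.5

Competitive firms price at marginal cost: P = 3, giving Q = 45.
With 4 symmetric Cournot firms, each firm's FOC gives 228 − 25q = 3, so q = 9, Q = 4·9 = 36, and P = 48.
DWL is the triangle between Q = 36 and Q = 45: ½·(45 − 36)·(48 − 3) = 202.5.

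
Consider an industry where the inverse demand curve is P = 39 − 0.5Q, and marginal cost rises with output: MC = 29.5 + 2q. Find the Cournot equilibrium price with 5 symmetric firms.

With 5 symmetric Cournot firms, each firm's FOC gives 39 − 3q = 29.5 + 2q, so q = 1.9, Q = 5·1.9 = 9.5, and P = 34.25.

P = 34.25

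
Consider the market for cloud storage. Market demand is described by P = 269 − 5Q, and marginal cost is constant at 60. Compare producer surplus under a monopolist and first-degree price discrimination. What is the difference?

Producer surplus rises by 2184.05

Monopoly sets MR = MC: 269 − 10Q = 60 ⇒ Q = 20.9, P = 269 − 5·20.9 = 164.5.
PS = (164.5 − 60)·20.9 = 2184.05.
A perfectly discriminating monopolist sells every unit with P(Q) ≥ MC(Q), so output equals the competitive quantity Q = 41.8. Each buyer pays their reservation price, so CS = 0 and the firm captures all surplus.
PS = ½·(269 − 60)·41.8 = 4368.1.
Change in producer surplus: 4368.1 − 2184.05 = 2184.05.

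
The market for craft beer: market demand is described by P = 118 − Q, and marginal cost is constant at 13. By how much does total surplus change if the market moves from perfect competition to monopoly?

TS falls by 1378.125

Under competition P = MC = 13, so Q = (118 − 13)/1 = 105.
CS = ½·(118 − 13)·105 = 5512.5; PS = (13 − 13)·105 = 0; TS = 5512.5.
The monopolist equates marginal revenue to marginal cost: 118 − 2Q = 13, so Q = 52.5. From demand, P = 65.5.
CS = ½·(118 − 65.5)·52.5 = 1378.125; PS = (65.5 − 13)·52.5 = 2756.25; TS = 4134.375.
Change in total surplus: 4134.375 − 5512.5 = −1378.125.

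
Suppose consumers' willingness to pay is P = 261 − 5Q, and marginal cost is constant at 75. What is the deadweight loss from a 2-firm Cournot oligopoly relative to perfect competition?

Perfect competition: P = MC = 75, so 261 − 5Q = 75 and Q = 37.2.
Cournot with 2 identical firms: the symmetric best-response condition is 261 − 15q = 75. Each firm produces q = 12.4, total output Q = 24.8, price P = 137.
DWL is the triangle between Q = 24.8 and Q = 37.2: ½·(37.2 − 24.8)·(137 − 75) = 384.4.

DWL = 384.4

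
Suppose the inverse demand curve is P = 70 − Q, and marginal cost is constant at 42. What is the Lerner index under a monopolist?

Monopoly sets MR = MC: 70 − 2Q = 42 ⇒ Q = 14, P = 70 − 14 = 56.
Lerner index = (P − MC)/P = (56 − 42)/56 = 0.25.

Lerner index = 0.25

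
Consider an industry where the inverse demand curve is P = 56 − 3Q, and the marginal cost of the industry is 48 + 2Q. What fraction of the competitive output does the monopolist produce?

Q_m/Q_c = 0.625

The monopolist equates marginal revenue to marginal cost: 56 − 6Q = 48 + 2Q, so Q = 1. From demand, P = 53.
Under competition P = MC: 56 − 3Q = 48 + 2Q ⇒ Q = 1.6, P = 51.2.
Ratio Q_m/Q_c = 1/1.6 = 0.625.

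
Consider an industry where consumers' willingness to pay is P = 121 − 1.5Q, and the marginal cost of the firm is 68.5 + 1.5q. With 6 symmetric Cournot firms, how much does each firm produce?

In a 6-firm Cournot equilibrium, symmetry and the first-order condition give q = (121 − 68.5)/(12) = 4.375. So Q = 26.25 and P = 81.625.

q_i = 4.375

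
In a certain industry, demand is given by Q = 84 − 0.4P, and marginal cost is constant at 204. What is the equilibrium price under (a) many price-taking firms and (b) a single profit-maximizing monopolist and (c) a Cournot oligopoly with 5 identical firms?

Inverting demand: P = 210 − 2.5Q.
Competitive firms price at marginal cost: P = 204, giving Q = 2.4.
Monopoly sets MR = MC: 210 − 5Q = 204 ⇒ Q = 1.2, P = 210 − 2.5·1.2 = 207.
Cournot with 5 identical firms: the symmetric best-response condition is 210 − 15q = 204. Each firm produces q = 0.4, total output Q = 2, price P = 205.

Competition: P = 204; Monopoly: P = 207; Cournot: P = 205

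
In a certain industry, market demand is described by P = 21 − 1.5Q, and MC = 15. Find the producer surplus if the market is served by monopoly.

PS = 6

Monopoly sets MR = MC: 21 − 3Q = 15 ⇒ Q = 2, P = 21 − 1.5·2 = 18.
PS = (18 − 15)·2 = 6.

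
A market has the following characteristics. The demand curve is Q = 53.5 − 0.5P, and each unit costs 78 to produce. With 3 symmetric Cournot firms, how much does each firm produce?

Inverting demand: P = 107 − 2Q.
Cournot with 3 identical firms: the symmetric best-response condition is 107 − 8q = 78. Each firm produces q = 3.625, total output Q = 10.875, price P = 85.25.

q_i = 3.625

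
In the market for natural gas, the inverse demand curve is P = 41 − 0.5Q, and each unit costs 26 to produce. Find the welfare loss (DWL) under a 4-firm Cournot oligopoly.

Perfect competition: P = MC = 26, so 41 − 0.5Q = 26 and Q = 30.
With 4 symmetric Cournot firms, each firm's FOC gives 41 − 2.5q = 26, so q = 6, Q = 4·6 = 24, and P = 29.
DWL is the triangle between Q = 24 and Q = 30: ½·(30 − 24)·(29 − 26) = 9.

DWL = 9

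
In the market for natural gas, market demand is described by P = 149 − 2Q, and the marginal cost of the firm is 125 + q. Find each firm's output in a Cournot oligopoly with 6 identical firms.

Cournot with 6 identical firms: the symmetric best-response condition is 149 − 14q = 125 + q. Each firm produces q = 1.6, total output Q = 9.6, price P = 129.8.

q_i = 1.6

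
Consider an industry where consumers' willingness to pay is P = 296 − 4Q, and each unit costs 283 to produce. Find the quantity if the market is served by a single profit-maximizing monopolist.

Q = 1.625

The monopolist equates marginal revenue to marginal cost: 296 − 8Q = 283, so Q = 1.625. From demand, P = 289.5.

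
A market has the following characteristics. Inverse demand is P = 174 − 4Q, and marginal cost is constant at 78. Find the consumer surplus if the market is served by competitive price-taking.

CS = 1152

Perfect competition: P = MC = 78, so 174 − 4Q = 78 and Q = 24.
CS = ½·(174 − 78)·24 = 1152.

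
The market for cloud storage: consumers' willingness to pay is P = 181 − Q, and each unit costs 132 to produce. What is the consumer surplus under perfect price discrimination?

CS = 0

Under first-degree price discrimination the firm charges each unit its demand price and produces up to where P = MC, i.e. Q = 49. Consumer surplus is zero; producer surplus equals total surplus.
CS = 0.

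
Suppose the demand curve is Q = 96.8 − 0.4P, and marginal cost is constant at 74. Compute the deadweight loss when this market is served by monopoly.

Inverting demand: P = 242 − 2.5Q.
Competitive firms price at marginal cost: P = 74, giving Q = 67.2.
The monopolist equates marginal revenue to marginal cost: 242 − 5Q = 74, so Q = 33.6. From demand, P = 158.
DWL is the triangle between Q = 33.6 and Q = 67.2: ½·(67.2 − 33.6)·(158 − 74) = 1411.2.

DWL = 1411.2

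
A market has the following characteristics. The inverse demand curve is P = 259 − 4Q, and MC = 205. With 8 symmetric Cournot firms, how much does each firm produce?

With 8 symmetric Cournot firms, each firm's FOC gives 259 − 36q = 205, so q = 1.5, Q = 8·1.5 = 12, and P = 211.

q_i = 1.5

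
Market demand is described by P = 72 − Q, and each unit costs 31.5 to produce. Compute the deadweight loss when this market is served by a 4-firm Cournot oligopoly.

Perfect competition: P = MC = 31.5, so 72 − Q = 31.5 and Q = 40.5.
In a 4-firm Cournot equilibrium, symmetry and the first-order condition give q = (72 − 31.5)/(5) = 8.1. So Q = 32.4 and P = 39.6.
DWL is the triangle between Q = 32.4 and Q = 40.5: ½·(40.5 − 32.4)·(39.6 − 31.5) = 32.805.

DWL = 32.805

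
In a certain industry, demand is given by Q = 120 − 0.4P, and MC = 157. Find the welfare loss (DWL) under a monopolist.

Inverting demand: P = 300 − 2.5Q.
Competitive firms price at marginal cost: P = 157, giving Q = 57.2.
Monopoly sets MR = MC: 300 − 5Q = 157 ⇒ Q = 28.6, P = 300 − 2.5·28.6 = 228.5.
DWL is the triangle between Q = 28.6 and Q = 57.2: ½·(57.2 − 28.6)·(228.5 − 157) = 1022.45.

DWL = 1022.45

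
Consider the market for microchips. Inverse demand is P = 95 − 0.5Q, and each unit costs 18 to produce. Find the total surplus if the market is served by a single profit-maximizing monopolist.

TS = 4446.75

Monopoly sets MR = MC: 95 − Q = 18 ⇒ Q = 77, P = 95 − 0.5·77 = 56.5.
CS = ½·(95 − 56.5)·77 = 1482.25; PS = (56.5 − 18)·77 = 2964.5; TS = 4446.75.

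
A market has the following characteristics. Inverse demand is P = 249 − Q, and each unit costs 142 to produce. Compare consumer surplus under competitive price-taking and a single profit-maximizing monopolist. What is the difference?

Under competition P = MC = 142, so Q = (249 − 142)/1 = 107.
CS = ½·(249 − 142)·107 = 5724.5.
A monopolist chooses Q where MR = MC. MR = 249 − 2Q; setting this equal to 142 gives Q = 53.5 and P = 195.5.
CS = ½·(249 − 195.5)·53.5 = 1431.125.
Change in consumer surplus: 1431.125 − 5724.5 = −4293.375.

CS falls by 4293.375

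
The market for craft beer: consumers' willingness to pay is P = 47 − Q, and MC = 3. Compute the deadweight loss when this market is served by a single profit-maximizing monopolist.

DWL = 242

Under competition P = MC = 3, so Q = (47 − 3)/1 = 44.
A monopolist chooses Q where MR = MC. MR = 47 − 2Q; setting this equal to 3 gives Q = 22 and P = 25.
DWL is the triangle between Q = 22 and Q = 44: ½·(44 − 22)·(25 − 3) = 242.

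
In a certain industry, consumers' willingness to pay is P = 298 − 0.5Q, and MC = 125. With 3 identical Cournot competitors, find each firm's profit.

π_i = 3741.125

In a 3-firm Cournot equilibrium, symmetry and the first-order condition give q = (298 − 125)/(2) = 86.5. So Q = 259.5 and P = 168.25.
Each firm's profit = (168.25 − 125)·86.5 = 3741.125.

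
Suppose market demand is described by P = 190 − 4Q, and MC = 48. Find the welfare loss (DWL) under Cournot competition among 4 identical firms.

DWL = 100.82

Competitive firms price at marginal cost: P = 48, giving Q = 35.5.
With 4 symmetric Cournot firms, each firm's FOC gives 190 − 20q = 48, so q = 7.1, Q = 4·7.1 = 28.4, and P = 76.4.
DWL is the triangle between Q = 28.4 and Q = 35.5: ½·(35.5 − 28.4)·(76.4 − 48) = 100.82.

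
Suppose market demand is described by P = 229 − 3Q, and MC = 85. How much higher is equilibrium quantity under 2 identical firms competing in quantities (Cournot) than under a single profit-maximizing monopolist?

Q rises by 8

A monopolist chooses Q where MR = MC. MR = 229 − 6Q; setting this equal to 85 gives Q = 24 and P = 157.
With 2 symmetric Cournot firms, each firm's FOC gives 229 − 9q = 85, so q = 16, Q = 2·16 = 32, and P = 133.
Change in equilibrium quantity: 32 − 24 = 8.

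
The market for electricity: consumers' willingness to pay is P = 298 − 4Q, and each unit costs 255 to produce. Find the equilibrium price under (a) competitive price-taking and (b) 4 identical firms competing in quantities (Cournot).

Competition: P = 255; Cournot: P = 263.6

Perfect competition: P = MC = 255, so 298 − 4Q = 255 and Q = 10.75.
With 4 symmetric Cournot firms, each firm's FOC gives 298 − 20q = 255, so q = 2.15, Q = 4·2.15 = 8.6, and P = 263.6.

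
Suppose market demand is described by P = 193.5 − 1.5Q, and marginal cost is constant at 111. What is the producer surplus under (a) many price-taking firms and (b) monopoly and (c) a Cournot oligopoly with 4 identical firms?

Perfect competition: P = MC = 111, so 193.5 − 1.5Q = 111 and Q = 55.
PS = (111 − 111)·55 = 0.
The monopolist equates marginal revenue to marginal cost: 193.5 − 3Q = 111, so Q = 27.5. From demand, P = 152.25.
PS = (152.25 − 111)·27.5 = 1134.375.
In a 4-firm Cournot equilibrium, symmetry and the first-order condition give q = (193.5 − 111)/(7.5) = 11. So Q = 44 and P = 127.5.
PS = (127.5 − 111)·44 = 726.

Competition: PS = 0; Monopoly: PS = 1134.375; Cournot: PS = 726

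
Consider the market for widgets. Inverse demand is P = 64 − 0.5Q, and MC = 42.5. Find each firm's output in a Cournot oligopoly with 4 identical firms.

Cournot with 4 identical firms: the symmetric best-response condition is 64 − 2.5q = 42.5. Each firm produces q = 8.6, total output Q = 34.4, price P = 46.8.

q_i = 8.6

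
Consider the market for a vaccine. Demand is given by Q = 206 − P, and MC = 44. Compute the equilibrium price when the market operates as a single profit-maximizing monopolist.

Inverting demand: P = 206 − Q.
Monopoly sets MR = MC: 206 − 2Q = 44 ⇒ Q = 81, P = 206 − 81 = 125.

P = 125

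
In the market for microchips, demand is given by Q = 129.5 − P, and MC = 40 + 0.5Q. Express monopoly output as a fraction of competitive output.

Inverting demand: P = 129.5 − Q.
A monopolist chooses Q where MR = MC. MR = 129.5 − 2Q; setting this equal to 40 + 0.5Q gives Q = 35.8 and P = 93.7.
Under competition P = MC: 129.5 − Q = 40 + 0.5Q ⇒ Q = 179/3, P = 419/6.
Ratio Q_m/Q_c = 35.8/(179/3) = 0.6.

Q_m/Q_c = 0.6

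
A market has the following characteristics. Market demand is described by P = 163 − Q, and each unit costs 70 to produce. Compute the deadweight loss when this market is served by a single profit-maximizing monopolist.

DWL = 1081.125

Competitive firms price at marginal cost: P = 70, giving Q = 93.
Monopoly sets MR = MC: 163 − 2Q = 70 ⇒ Q = 46.5, P = 163 − 46.5 = 116.5.
DWL is the triangle between Q = 46.5 and Q = 93: ½·(93 − 46.5)·(116.5 − 70) = 1081.125.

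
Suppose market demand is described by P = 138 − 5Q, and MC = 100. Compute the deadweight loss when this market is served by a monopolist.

Under competition P = MC = 100, so Q = (138 − 100)/5 = 7.6.
The monopolist equates marginal revenue to marginal cost: 138 − 10Q = 100, so Q = 3.8. From demand, P = 119.
DWL is the triangle between Q = 3.8 and Q = 7.6: ½·(7.6 − 3.8)·(119 − 100) = 36.1.

DWL = 36.1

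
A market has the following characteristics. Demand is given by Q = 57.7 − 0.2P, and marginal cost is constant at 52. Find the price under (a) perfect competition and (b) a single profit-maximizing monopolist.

Inverting demand: P = 288.5 − 5Q.
Under competition P = MC = 52, so Q = (288.5 − 52)/5 = 47.3.
The monopolist equates marginal revenue to marginal cost: 288.5 − 10Q = 52, so Q = 23.65. From demand, P = 170.25.

Competition: P = 52; Monopoly: P = 170.25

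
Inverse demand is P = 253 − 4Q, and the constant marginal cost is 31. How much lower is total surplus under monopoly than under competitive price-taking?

Competitive firms price at marginal cost: P = 31, giving Q = 55.5.
CS = ½·(253 − 31)·55.5 = 6160.5; PS = (31 − 31)·55.5 = 0; TS = 6160.5.
Monopoly sets MR = MC: 253 − 8Q = 31 ⇒ Q = 27.75, P = 253 − 4·27.75 = 142.
CS = ½·(253 − 142)·27.75 = 1540.125; PS = (142 − 31)·27.75 = 3080.25; TS = 4620.375.
Change in total surplus: 4620.375 − 6160.5 = −1540.125.

Total surplus falls by 1540.125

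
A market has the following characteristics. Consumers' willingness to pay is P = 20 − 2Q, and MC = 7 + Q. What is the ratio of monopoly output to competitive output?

A monopolist chooses Q where MR = MC. MR = 20 − 4Q; setting this equal to 7 + Q gives Q = 2.6 and P = 14.8.
Under competition P = MC: 20 − 2Q = 7 + Q ⇒ Q = 13/3, P = 34/3.
Ratio Q_m/Q_c = 2.6/(13/3) = 0.6.

Q_m/Q_c = 0.6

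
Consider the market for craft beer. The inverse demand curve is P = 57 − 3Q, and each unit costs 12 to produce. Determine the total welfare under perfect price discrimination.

With perfect price discrimination, output is the efficient level Q = 15 (where demand meets MC), but every buyer pays their willingness to pay: CS = 0 and PS = total surplus.
TS = 337.5 (equal to competitive TS).

TS = 337.5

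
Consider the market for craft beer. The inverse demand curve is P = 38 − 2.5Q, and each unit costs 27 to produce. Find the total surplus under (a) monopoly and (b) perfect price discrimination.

Monopoly sets MR = MC: 38 − 5Q = 27 ⇒ Q = 2.2, P = 38 − 2.5·2.2 = 32.5.
CS = ½·(38 − 32.5)·2.2 = 6.05; PS = (32.5 − 27)·2.2 = 12.1; TS = 18.15.
With perfect price discrimination, output is the efficient level Q = 4.4 (where demand meets MC), but every buyer pays their willingness to pay: CS = 0 and PS = total surplus.
TS = 24.2 (equal to competitive TS).

Monopoly: TS = 18.15; Perfect PD: TS = 24.2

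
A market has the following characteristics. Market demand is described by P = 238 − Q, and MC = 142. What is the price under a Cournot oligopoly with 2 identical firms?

With 2 symmetric Cournot firms, each firm's FOC gives 238 − 3q = 142, so q = 32, Q = 2·32 = 64, and P = 174.

P = 174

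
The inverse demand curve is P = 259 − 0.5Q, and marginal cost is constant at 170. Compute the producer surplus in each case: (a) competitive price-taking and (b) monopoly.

Perfect competition: P = MC = 170, so 259 − 0.5Q = 170 and Q = 178.
PS = (170 − 170)·178 = 0.
A monopolist chooses Q where MR = MC. MR = 259 − Q; setting this equal to 170 gives Q = 89 and P = 214.5.
PS = (214.5 − 170)·89 = 3960.5.

Competition: PS = 0; Monopoly: PS = 3960.5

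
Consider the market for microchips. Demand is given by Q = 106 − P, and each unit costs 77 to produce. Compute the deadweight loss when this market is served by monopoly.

Inverting demand: P = 106 − Q.
Perfect competition: P = MC = 77, so 106 − Q = 77 and Q = 29.
Monopoly sets MR = MC: 106 − 2Q = 77 ⇒ Q = 14.5, P = 106 − 14.5 = 91.5.
DWL is the triangle between Q = 14.5 and Q = 29: ½·(29 − 14.5)·(91.5 − 77) = 105.125.

DWL = 105.125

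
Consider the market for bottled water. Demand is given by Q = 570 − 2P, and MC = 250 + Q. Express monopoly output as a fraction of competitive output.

Inverting demand: P = 285 − 0.5Q.
A monopolist chooses Q where MR = MC. MR = 285 − Q; setting this equal to 250 + Q gives Q = 17.5 and P = 276.25.
Under competition P = MC: 285 − 0.5Q = 250 + Q ⇒ Q = 70/3, P = 820/3.
Ratio Q_m/Q_c = 17.5/(70/3) = 0.75.

Q_m/Q_c = 0.75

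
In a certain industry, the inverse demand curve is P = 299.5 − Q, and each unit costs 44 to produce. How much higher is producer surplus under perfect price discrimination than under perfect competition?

PS rises by 32640.125

Competitive firms price at marginal cost: P = 44, giving Q = 255.5.
PS = (44 − 44)·255.5 = 0.
Under first-degree price discrimination the firm charges each unit its demand price and produces up to where P = MC, i.e. Q = 255.5. Consumer surplus is zero; producer surplus equals total surplus.
PS = ½·(299.5 − 44)·255.5 = 32640.125.
Change in producer surplus: 32640.125 − 0 = 32640.125.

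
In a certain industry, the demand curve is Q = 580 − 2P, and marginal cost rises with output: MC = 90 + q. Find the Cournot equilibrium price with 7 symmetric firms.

Inverting demand: P = 290 − 0.5Q.
With 7 symmetric Cournot firms, each firm's FOC gives 290 − 4q = 90 + q, so q = 40, Q = 7·40 = 280, and P = 150.

P = 150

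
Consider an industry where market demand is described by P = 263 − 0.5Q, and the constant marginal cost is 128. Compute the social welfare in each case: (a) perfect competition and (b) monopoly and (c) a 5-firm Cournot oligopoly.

Under competition P = MC = 128, so Q = (263 − 128)/0.5 = 270.
CS = ½·(263 − 128)·270 = 18225; PS = (128 − 128)·270 = 0; TS = 18225.
Monopoly sets MR = MC: 263 − Q = 128 ⇒ Q = 135, P = 263 − 0.5·135 = 195.5.
CS = ½·(263 − 195.5)·135 = 4556.25; PS = (195.5 − 128)·135 = 9112.5; TS = 13668.75.
In a 5-firm Cournot equilibrium, symmetry and the first-order condition give q = (263 − 128)/(3) = 45. So Q = 225 and P = 150.5.
CS = ½·(263 − 150.5)·225 = 12656.25; PS = (150.5 − 128)·225 = 5062.5; TS = 17718.75.

Competition: TS = 18225; Monopoly: TS = 13668.75; Cournot: TS = 17718.75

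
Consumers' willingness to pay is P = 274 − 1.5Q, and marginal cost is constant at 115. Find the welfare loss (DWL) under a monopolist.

DWL = 2106.75

Under competition P = MC = 115, so Q = (274 − 115)/1.5 = 106.
Monopoly sets MR = MC: 274 − 3Q = 115 ⇒ Q = 53, P = 274 − 1.5·53 = 194.5.
DWL is the triangle between Q = 53 and Q = 106: ½·(106 − 53)·(194.5 − 115) = 2106.75.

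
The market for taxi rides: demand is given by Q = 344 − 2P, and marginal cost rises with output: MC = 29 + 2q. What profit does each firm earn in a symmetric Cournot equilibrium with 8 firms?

π_i = 726

Inverting demand: P = 172 − 0.5Q.
With 8 symmetric Cournot firms, each firm's FOC gives 172 − 4.5q = 29 + 2q, so q = 22, Q = 8·22 = 176, and P = 84.
Each firm's profit = 84·22 − (29·22 + ½·2·22²) = 726.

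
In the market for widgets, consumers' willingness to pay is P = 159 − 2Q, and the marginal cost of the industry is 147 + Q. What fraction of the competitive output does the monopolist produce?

Q_m/Q_c = 0.6

The monopolist equates marginal revenue to marginal cost: 159 − 4Q = 147 + Q, so Q = 2.4. From demand, P = 154.2.
Competitive equilibrium sets price equal to marginal cost: 159 − 2Q = 147 + Q, so Q = 4 and P = 151.
Ratio Q_m/Q_c = 2.4/4 = 0.6.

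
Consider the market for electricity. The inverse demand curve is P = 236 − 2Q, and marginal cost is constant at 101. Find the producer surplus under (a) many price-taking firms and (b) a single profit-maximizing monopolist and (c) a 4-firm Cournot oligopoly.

Competition: PS = 0; Monopoly: PS = 2278.125; Cournot: PS = 1458

Under competition P = MC = 101, so Q = (236 − 101)/2 = 67.5.
PS = (101 − 101)·67.5 = 0.
A monopolist chooses Q where MR = MC. MR = 236 − 4Q; setting this equal to 101 gives Q = 33.75 and P = 168.5.
PS = (168.5 − 101)·33.75 = 2278.125.
With 4 symmetric Cournot firms, each firm's FOC gives 236 − 10q = 101, so q = 13.5, Q = 4·13.5 = 54, and P = 128.
PS = (128 − 101)·54 = 1458.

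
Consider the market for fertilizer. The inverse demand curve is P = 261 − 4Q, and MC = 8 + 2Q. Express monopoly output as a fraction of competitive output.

The monopolist equates marginal revenue to marginal cost: 261 − 8Q = 8 + 2Q, so Q = 25.3. From demand, P = 159.8.
Under competition P = MC: 261 − 4Q = 8 + 2Q ⇒ Q = 253/6, P = 277/3.
Ratio Q_m/Q_c = 25.3/(253/6) = 0.6.

Q_m/Q_c = 0.6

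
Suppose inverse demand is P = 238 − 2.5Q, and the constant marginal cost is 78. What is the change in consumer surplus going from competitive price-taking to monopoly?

CS falls by 3840

Perfect competition: P = MC = 78, so 238 − 2.5Q = 78 and Q = 64.
CS = ½·(238 − 78)·64 = 5120.
Monopoly sets MR = MC: 238 − 5Q = 78 ⇒ Q = 32, P = 238 − 2.5·32 = 158.
CS = ½·(238 − 158)·32 = 1280.
Change in consumer surplus: 1280 − 5120 = −3840.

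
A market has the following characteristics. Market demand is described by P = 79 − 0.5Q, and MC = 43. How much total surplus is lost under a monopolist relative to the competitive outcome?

Competitive firms price at marginal cost: P = 43, giving Q = 72.
Monopoly sets MR = MC: 79 − Q = 43 ⇒ Q = 36, P = 79 − 0.5·36 = 61.
DWL is the triangle between Q = 36 and Q = 72: ½·(72 − 36)·(61 − 43) = 324.

DWL = 324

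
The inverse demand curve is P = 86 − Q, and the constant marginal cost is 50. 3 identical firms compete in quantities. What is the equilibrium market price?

In a 3-firm Cournot equilibrium, symmetry and the first-order condition give q = (86 − 50)/(4) = 9. So Q = 27 and P = 59.

P = 59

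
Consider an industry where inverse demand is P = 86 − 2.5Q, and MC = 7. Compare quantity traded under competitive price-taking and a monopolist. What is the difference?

Q falls by 15.8

Under competition P = MC = 7, so Q = (86 − 7)/2.5 = 31.6.
The monopolist equates marginal revenue to marginal cost: 86 − 5Q = 7, so Q = 15.8. From demand, P = 46.5.
Change in quantity traded: 15.8 − 31.6 = −15.8.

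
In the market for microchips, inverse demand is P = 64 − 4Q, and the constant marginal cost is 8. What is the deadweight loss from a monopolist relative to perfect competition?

DWL = 98

Competitive firms price at marginal cost: P = 8, giving Q = 14.
The monopolist equates marginal revenue to marginal cost: 64 − 8Q = 8, so Q = 7. From demand, P = 36.
DWL is the triangle between Q = 7 and Q = 14: ½·(14 − 7)·(36 − 8) = 98.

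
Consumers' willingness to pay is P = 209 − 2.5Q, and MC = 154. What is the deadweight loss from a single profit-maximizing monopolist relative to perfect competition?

Perfect competition: P = MC = 154, so 209 − 2.5Q = 154 and Q = 22.
A monopolist chooses Q where MR = MC. MR = 209 − 5Q; setting this equal to 154 gives Q = 11 and P = 181.5.
DWL is the triangle between Q = 11 and Q = 22: ½·(22 − 11)·(181.5 − 154) = 151.25.

DWL = 151.25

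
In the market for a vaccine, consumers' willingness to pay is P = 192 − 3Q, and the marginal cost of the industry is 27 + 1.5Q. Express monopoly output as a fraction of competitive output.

Q_m/Q_c = 0.6

The monopolist equates marginal revenue to marginal cost: 192 − 6Q = 27 + 1.5Q, so Q = 22. From demand, P = 126.
Under competition P = MC: 192 − 3Q = 27 + 1.5Q ⇒ Q = 110/3, P = 82.
Ratio Q_m/Q_c = 22/(110/3) = 0.6.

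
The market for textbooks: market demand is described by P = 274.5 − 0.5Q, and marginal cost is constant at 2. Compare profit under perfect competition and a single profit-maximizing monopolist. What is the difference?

Competitive firms price at marginal cost: P = 2, giving Q = 545.
Profit = (2 − 2)·545 = 0.
Monopoly sets MR = MC: 274.5 − Q = 2 ⇒ Q = 272.5, P = 274.5 − 0.5·272.5 = 138.25.
Profit = (138.25 − 2)·272.5 = 37128.125.
Change in profit: 37128.125 − 0 = 37128.125.

Profit rises by 37128.125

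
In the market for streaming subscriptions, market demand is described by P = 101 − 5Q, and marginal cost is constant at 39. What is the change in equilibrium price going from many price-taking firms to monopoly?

P rises by 31

Competitive firms price at marginal cost: P = 39, giving Q = 12.4.
Monopoly sets MR = MC: 101 − 10Q = 39 ⇒ Q = 6.2, P = 101 − 5·6.2 = 70.
Change in equilibrium price: 70 − 39 = 31.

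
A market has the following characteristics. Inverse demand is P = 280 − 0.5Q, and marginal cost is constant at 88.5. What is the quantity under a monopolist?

Monopoly sets MR = MC: 280 − Q = 88.5 ⇒ Q = 191.5, P = 280 − 0.5·191.5 = 184.25.

Q = 191.5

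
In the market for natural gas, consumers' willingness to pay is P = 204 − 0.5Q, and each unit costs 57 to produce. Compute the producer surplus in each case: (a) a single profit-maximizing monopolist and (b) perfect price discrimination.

Monopoly: PS = 10804.5; Perfect PD: PS = 21609

The monopolist equates marginal revenue to marginal cost: 204 − Q = 57, so Q = 147. From demand, P = 130.5.
PS = (130.5 − 57)·147 = 10804.5.
A perfectly discriminating monopolist sells every unit with P(Q) ≥ MC(Q), so output equals the competitive quantity Q = 294. Each buyer pays their reservation price, so CS = 0 and the firm captures all surplus.
PS = ½·(204 − 57)·294 = 21609.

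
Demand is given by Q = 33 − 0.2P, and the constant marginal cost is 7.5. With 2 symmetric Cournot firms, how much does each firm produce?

q_i = 10.5

Inverting demand: P = 165 − 5Q.
Cournot with 2 identical firms: the symmetric best-response condition is 165 − 15q = 7.5. Each firm produces q = 10.5, total output Q = 21, price P = 60.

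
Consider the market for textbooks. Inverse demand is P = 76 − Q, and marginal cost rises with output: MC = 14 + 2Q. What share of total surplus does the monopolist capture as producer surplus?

PS/TS = 0.8

A monopolist chooses Q where MR = MC. MR = 76 − 2Q; setting this equal to 14 + 2Q gives Q = 15.5 and P = 60.5.
CS = ½·(76 − 60.5)·15.5 = 120.125.
PS = P·Q − VC(Q) = 60.5·15.5 − (14·15.5 + ½·2·15.5²) = 480.5.
Share captured = PS/TS = 480.5/600.625 = 0.8.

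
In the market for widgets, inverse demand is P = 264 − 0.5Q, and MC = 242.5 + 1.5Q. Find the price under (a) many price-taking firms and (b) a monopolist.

Competition: P = 258.625; Monopoly: P = 259.7

Under competition P = MC: 264 − 0.5Q = 242.5 + 1.5Q ⇒ Q = 10.75, P = 258.625.
Monopoly sets MR = MC: 264 − Q = 242.5 + 1.5Q ⇒ Q = 8.6, P = 264 − 0.5·8.6 = 259.7.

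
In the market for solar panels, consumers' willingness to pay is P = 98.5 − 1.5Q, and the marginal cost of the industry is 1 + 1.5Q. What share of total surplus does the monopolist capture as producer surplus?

Monopoly sets MR = MC: 98.5 − 3Q = 1 + 1.5Q ⇒ Q = 65/3, P = 98.5 − 1.5·65/3 = 66.
CS = ½·(98.5 − 66)·65/3 = 4225/12.
PS = P·Q − VC(Q) = 66·65/3 − (1·65/3 + ½·1.5·(65/3)²) = 1056.25.
Share captured = PS/TS = 1056.25/(4225/3) = 0.75.

PS/TS = 0.75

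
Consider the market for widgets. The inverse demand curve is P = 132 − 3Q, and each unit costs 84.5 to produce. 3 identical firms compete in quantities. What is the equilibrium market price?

P = 96.375

With 3 symmetric Cournot firms, each firm's FOC gives 132 − 12q = 84.5, so q = 95/24, Q = 3·95/24 = 11.875, and P = 96.375.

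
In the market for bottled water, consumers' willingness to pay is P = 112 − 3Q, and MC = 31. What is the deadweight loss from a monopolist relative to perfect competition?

DWL = 273.375

Under competition P = MC = 31, so Q = (112 − 31)/3 = 27.
Monopoly sets MR = MC: 112 − 6Q = 31 ⇒ Q = 13.5, P = 112 − 3·13.5 = 71.5.
DWL is the triangle between Q = 13.5 and Q = 27: ½·(27 − 13.5)·(71.5 − 31) = 273.375.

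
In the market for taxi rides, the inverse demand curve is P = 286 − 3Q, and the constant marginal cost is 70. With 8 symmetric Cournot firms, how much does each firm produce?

q_i = 8

Cournot with 8 identical firms: the symmetric best-response condition is 286 − 27q = 70. Each firm produces q = 8, total output Q = 64, price P = 94.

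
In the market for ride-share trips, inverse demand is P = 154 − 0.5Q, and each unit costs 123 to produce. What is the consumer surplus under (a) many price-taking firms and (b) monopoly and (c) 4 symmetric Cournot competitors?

Under competition P = MC = 123, so Q = (154 − 123)/0.5 = 62.
CS = ½·(154 − 123)·62 = 961.
The monopolist equates marginal revenue to marginal cost: 154 − Q = 123, so Q = 31. From demand, P = 138.5.
CS = ½·(154 − 138.5)·31 = 240.25.
In a 4-firm Cournot equilibrium, symmetry and the first-order condition give q = (154 − 123)/(2.5) = 12.4. So Q = 49.6 and P = 129.2.
CS = ½·(154 − 129.2)·49.6 = 615.04.

Competition: CS = 961; Monopoly: CS = 240.25; Cournot: CS = 615.04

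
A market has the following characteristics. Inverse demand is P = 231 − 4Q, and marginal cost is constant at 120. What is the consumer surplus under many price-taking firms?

Competitive firms price at marginal cost: P = 120, giving Q = 27.75.
CS = ½·(231 − 120)·27.75 = 1540.125.

CS = 1540.125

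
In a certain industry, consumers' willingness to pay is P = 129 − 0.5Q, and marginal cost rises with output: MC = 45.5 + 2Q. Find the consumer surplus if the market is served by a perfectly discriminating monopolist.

With perfect price discrimination, output is the efficient level Q = 33.4 (where demand meets MC), but every buyer pays their willingness to pay: CS = 0 and PS = total surplus.
CS = 0.

CS = 0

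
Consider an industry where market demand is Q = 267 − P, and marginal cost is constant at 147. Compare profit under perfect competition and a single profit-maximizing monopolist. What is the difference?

Profit rises by 3600

Inverting demand: P = 267 − Q.
Perfect competition: P = MC = 147, so 267 − Q = 147 and Q = 120.
Profit = (147 − 147)·120 = 0.
Monopoly sets MR = MC: 267 − 2Q = 147 ⇒ Q = 60, P = 267 − 60 = 207.
Profit = (207 − 147)·60 = 3600.
Change in profit: 3600 − 0 = 3600.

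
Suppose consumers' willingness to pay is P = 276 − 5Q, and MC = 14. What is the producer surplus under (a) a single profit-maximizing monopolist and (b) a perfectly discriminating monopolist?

Monopoly: PS = 3432.2; Perfect PD: PS = 6864.4

A monopolist chooses Q where MR = MC. MR = 276 − 10Q; setting this equal to 14 gives Q = 26.2 and P = 145.
PS = (145 − 14)·26.2 = 3432.2.
With perfect price discrimination, output is the efficient level Q = 52.4 (where demand meets MC), but every buyer pays their willingness to pay: CS = 0 and PS = total surplus.
PS = ½·(276 − 14)·52.4 = 6864.4.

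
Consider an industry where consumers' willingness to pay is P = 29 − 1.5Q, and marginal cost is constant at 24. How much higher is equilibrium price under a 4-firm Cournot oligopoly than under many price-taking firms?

Equilibrium price rises by 1

Competitive firms price at marginal cost: P = 24, giving Q = 10/3.
Cournot with 4 identical firms: the symmetric best-response condition is 29 − 7.5q = 24. Each firm produces q = 2/3, total output Q = 8/3, price P = 25.
Change in equilibrium price: 25 − 24 = 1.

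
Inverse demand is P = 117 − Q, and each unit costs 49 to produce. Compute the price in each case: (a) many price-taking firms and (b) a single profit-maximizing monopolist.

Competitive firms price at marginal cost: P = 49, giving Q = 68.
A monopolist chooses Q where MR = MC. MR = 117 − 2Q; setting this equal to 49 gives Q = 34 and P = 83.

Competition: P = 49; Monopoly: P = 83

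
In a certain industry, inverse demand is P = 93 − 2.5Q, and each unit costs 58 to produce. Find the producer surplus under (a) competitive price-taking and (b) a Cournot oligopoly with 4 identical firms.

Competitive firms price at marginal cost: P = 58, giving Q = 14.
PS = (58 − 58)·14 = 0.
Cournot with 4 identical firms: the symmetric best-response condition is 93 − 12.5q = 58. Each firm produces q = 2.8, total output Q = 11.2, price P = 65.
PS = (65 − 58)·11.2 = 78.4.

Competition: PS = 0; Cournot: PS = 78.4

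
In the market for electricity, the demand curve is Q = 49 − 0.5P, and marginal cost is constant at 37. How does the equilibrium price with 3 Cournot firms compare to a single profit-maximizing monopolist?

Cournot: P = 52.25; Monopoly: P = 67.5

Inverting demand: P = 98 − 2Q.
Cournot with 3 identical firms: the symmetric best-response condition is 98 − 8q = 37. Each firm produces q = 7.625, total output Q = 22.875, price P = 52.25.
Monopoly sets MR = MC: 98 − 4Q = 37 ⇒ Q = 15.25, P = 98 − 2·15.25 = 67.5.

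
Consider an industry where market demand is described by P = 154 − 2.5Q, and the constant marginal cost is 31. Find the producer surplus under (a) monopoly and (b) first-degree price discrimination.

The monopolist equates marginal revenue to marginal cost: 154 − 5Q = 31, so Q = 24.6. From demand, P = 92.5.
PS = (92.5 − 31)·24.6 = 1512.9.
With perfect price discrimination, output is the efficient level Q = 49.2 (where demand meets MC), but every buyer pays their willingness to pay: CS = 0 and PS = total surplus.
PS = ½·(154 − 31)·49.2 = 3025.8.

Monopoly: PS = 1512.9; Perfect PD: PS = 3025.8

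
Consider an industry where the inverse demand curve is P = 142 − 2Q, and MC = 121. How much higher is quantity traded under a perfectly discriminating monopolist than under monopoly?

Monopoly sets MR = MC: 142 − 4Q = 121 ⇒ Q = 5.25, P = 142 − 2·5.25 = 131.5.
A perfectly discriminating monopolist sells every unit with P(Q) ≥ MC(Q), so output equals the competitive quantity Q = 10.5. Each buyer pays their reservation price, so CS = 0 and the firm captures all surplus.
Change in quantity traded: 10.5 − 5.25 = 5.25.

Q rises by 5.25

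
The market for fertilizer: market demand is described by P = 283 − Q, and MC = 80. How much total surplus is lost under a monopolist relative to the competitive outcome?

Under competition P = MC = 80, so Q = (283 − 80)/1 = 203.
Monopoly sets MR = MC: 283 − 2Q = 80 ⇒ Q = 101.5, P = 283 − 101.5 = 181.5.
DWL is the triangle between Q = 101.5 and Q = 203: ½·(203 − 101.5)·(181.5 − 80) = 5151.125.

DWL = 5151.125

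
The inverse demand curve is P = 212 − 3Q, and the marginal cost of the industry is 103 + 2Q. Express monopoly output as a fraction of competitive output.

Q_m/Q_c = 0.625

The monopolist equates marginal revenue to marginal cost: 212 − 6Q = 103 + 2Q, so Q = 13.625. From demand, P = 171.125.
Under competition P = MC: 212 − 3Q = 103 + 2Q ⇒ Q = 21.8, P = 146.6.
Ratio Q_m/Q_c = 13.625/21.8 = 0.625.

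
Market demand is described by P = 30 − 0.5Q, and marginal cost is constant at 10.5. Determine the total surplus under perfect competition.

TS = 380.25

Competitive firms price at marginal cost: P = 10.5, giving Q = 39.
CS = ½·(30 − 10.5)·39 = 380.25; PS = (10.5 − 10.5)·39 = 0; TS = 380.25.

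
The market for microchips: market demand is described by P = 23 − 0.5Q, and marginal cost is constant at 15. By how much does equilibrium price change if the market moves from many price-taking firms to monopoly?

Equilibrium price rises by 4

Under competition P = MC = 15, so Q = (23 − 15)/0.5 = 16.
Monopoly sets MR = MC: 23 − Q = 15 ⇒ Q = 8, P = 23 − 0.5·8 = 19.
Change in equilibrium price: 19 − 15 = 4.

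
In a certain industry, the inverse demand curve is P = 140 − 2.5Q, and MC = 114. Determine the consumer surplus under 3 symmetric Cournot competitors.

Cournot with 3 identical firms: the symmetric best-response condition is 140 − 10q = 114. Each firm produces q = 2.6, total output Q = 7.8, price P = 120.5.
CS = ½·(140 − 120.5)·7.8 = 76.05.

CS = 76.05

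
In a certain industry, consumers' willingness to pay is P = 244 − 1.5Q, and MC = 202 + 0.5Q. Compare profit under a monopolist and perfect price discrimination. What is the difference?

Monopoly sets MR = MC: 244 − 3Q = 202 + 0.5Q ⇒ Q = 12, P = 244 − 1.5·12 = 226.
Profit = 226·12 − (202·12 + ½·0.5·12²) = 252.
Under first-degree price discrimination the firm charges each unit its demand price and produces up to where P = MC, i.e. Q = 21. Consumer surplus is zero; producer surplus equals total surplus.
PS equals the full surplus area, 441. Profit = 441 = 441.
Change in profit: 441 − 252 = 189.

Profit rises by 189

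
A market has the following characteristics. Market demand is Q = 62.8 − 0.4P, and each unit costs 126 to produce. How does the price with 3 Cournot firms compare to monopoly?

Inverting demand: P = 157 − 2.5Q.
With 3 symmetric Cournot firms, each firm's FOC gives 157 − 10q = 126, so q = 3.1, Q = 3·3.1 = 9.3, and P = 133.75.
The monopolist equates marginal revenue to marginal cost: 157 − 5Q = 126, so Q = 6.2. From demand, P = 141.5.

Cournot: P = 133.75; Monopoly: P = 141.5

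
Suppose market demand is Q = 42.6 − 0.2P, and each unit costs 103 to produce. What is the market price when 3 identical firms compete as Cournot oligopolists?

Inverting demand: P = 213 − 5Q.
In a 3-firm Cournot equilibrium, symmetry and the first-order condition give q = (213 − 103)/(20) = 5.5. So Q = 16.5 and P = 130.5.

P = 130.5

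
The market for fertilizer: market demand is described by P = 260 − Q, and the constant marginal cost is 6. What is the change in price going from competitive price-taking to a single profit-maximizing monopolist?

Under competition P = MC = 6, so Q = (260 − 6)/1 = 254.
A monopolist chooses Q where MR = MC. MR = 260 − 2Q; setting this equal to 6 gives Q = 127 and P = 133.
Change in price: 133 − 6 = 127.

P rises by 127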